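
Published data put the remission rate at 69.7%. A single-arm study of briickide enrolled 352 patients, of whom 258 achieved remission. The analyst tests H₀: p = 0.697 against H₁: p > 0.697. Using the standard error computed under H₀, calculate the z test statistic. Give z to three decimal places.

p̂ = 258/352 ≈ 0.73295.
SE = √(p₀(1−p₀)/n) = √(0.21119/352) = 0.02449.
z = (0.73295 − 0.697)/0.02449 = 0.03595/0.02449 = 1.468.
p-value = P(Z > 1.468) ≈ 0.0711.

z = 1.468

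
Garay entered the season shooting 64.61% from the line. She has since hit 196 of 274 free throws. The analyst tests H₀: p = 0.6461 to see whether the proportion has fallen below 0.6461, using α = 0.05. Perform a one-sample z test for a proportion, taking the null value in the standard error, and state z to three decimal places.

z = 2.396

p̂ = 196/274 = 0.71533.
SE = √(p₀(1−p₀)/n) = √(0.22865/274) = 0.02889.
z = (0.71533 − 0.6461)/0.02889 = 0.06923/0.02889 = 2.396.
p-value = P(Z < 2.396) ≈ 0.9917, so at α = 0.05 we fail to reject H₀.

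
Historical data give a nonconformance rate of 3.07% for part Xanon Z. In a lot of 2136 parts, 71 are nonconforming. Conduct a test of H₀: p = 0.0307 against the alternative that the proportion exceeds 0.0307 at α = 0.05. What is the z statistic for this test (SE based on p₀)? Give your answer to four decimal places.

p̂ = 71/2136 = 0.0332397.
SE = √(p₀(1−p₀)/n) = √(0.029758/2136) = 0.0037325.
z = (0.0332397 − 0.0307)/0.0037325 = 0.0025397/0.0037325 = 0.6804.
p-value = P(Z > 0.680) ≈ 0.2481; since p > α = 0.05, fail to reject H₀.

z = 0.6804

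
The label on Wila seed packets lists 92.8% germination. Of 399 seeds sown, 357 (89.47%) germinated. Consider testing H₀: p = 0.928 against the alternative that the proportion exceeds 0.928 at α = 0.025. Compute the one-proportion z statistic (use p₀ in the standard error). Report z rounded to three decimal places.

p̂ = 357/399 = 0.89474.
SE = √(p₀(1−p₀)/n) = √(0.066816/399) = 0.01294.
z = (0.89474 − 0.928)/0.01294 = -0.03326/0.01294 = -2.570.
p-value = P(Z > -2.570) ≈ 0.9949; since p > α = 0.025, fail to reject H₀.

z = -2.570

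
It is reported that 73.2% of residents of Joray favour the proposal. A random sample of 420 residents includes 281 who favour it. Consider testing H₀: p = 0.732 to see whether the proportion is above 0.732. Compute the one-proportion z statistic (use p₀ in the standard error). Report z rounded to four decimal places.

p̂ = 281/420 = 0.669048.
Standard error under H₀: √(0.732×0.268/420) = 0.021612.
z = (0.669048 − 0.732)/0.021612 = -0.062952/0.021612 = -2.9128.
p-value = P(Z > -2.913) ≈ 0.9982.

z = -2.9128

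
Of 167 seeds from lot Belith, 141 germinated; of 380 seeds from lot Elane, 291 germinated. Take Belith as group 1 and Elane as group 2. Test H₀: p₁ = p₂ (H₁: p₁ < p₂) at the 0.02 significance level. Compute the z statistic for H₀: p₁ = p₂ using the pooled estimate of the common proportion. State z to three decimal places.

z = 2.076

p̂₁ = 141/167 = 0.84431, p̂₂ = 291/380 = 0.76579.
Pooled p̂ = (141+291)/(167+380) = 432/547 = 0.78976.
SE = √(p̂(1−p̂)(1/n₁+1/n₂)) = √(0.78976·0.21024·0.0086196) = √(0.00143118) = 0.03783.
z = (0.84431 − 0.76579)/0.03783 = 0.07852/0.03783 = 2.076.
p-value = P(Z < 2.076) ≈ 0.9810. With α = 0.02, fail to reject H₀.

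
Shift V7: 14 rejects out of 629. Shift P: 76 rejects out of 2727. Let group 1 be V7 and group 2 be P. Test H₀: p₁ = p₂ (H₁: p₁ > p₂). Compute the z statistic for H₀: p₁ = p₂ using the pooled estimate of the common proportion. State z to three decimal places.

p̂₁ = 14/629 ≈ 0.02226, p̂₂ = 76/2727 ≈ 0.02787.
Pooled p̂ = (14+76)/(629+2727) = 90/3356 = 0.02682.
SE = √(0.0260985 × 0.00195653) = 0.00715.
z = (0.02226 − 0.02787)/0.00715 = -0.00561/0.00715 = -0.785.
p-value = P(Z > -0.785) ≈ 0.7839.

z = -0.785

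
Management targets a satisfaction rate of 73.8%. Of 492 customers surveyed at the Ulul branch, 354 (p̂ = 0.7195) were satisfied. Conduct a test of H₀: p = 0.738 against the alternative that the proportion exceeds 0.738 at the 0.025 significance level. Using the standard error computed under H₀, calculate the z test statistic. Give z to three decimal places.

p̂ = 354/492 = 0.71951.
Under H₀, SE = √(0.738·0.262/492) = √(0.000393) = 0.01982.
z = (0.71951 − 0.738)/0.01982 = -0.01849/0.01982 = -0.933.
p-value = P(Z > -0.933) ≈ 0.8245. With α = 0.025, fail to reject H₀.

z = -0.933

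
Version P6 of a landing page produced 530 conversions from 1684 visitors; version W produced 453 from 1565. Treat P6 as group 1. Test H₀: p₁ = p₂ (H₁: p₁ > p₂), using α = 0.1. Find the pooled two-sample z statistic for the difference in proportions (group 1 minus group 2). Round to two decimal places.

z = 1.57

p̂₁ = 530/1684 = 0.3147, p̂₂ = 453/1565 = 0.2895.
Pooled p̂ = (530+453)/(1684+1565) = 983/3249 = 0.3026.
SE = √(p̂(1−p̂)(1/n₁+1/n₂)) = √(0.3026·0.6974·0.0012328) = √(0.00026014) = 0.0161.
z = (0.3147 − 0.2895)/0.0161 = 0.0252/0.0161 = 1.57.
p-value = P(Z > 1.567) ≈ 0.0586; since p < α = 0.1, reject H₀.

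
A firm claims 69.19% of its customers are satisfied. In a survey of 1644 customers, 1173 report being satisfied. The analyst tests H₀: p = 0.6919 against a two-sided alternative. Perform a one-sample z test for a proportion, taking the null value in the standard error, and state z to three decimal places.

z = 1.897

p̂ = 1173/1644 ≈ 0.713504.
SE = √(p₀(1−p₀)/n) = √(0.21317/1644) = 0.011387.
z = (0.713504 − 0.6919)/0.011387 = 0.021604/0.011387 = 1.897.
p-value = 2·P(Z > 1.897) ≈ 0.0578.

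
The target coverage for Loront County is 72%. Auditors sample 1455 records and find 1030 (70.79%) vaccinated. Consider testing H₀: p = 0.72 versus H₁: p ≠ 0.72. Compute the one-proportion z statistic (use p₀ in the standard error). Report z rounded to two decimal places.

z = -1.03

p̂ = 1030/1455 ≈ 0.7079.
Under H₀, SE = √(0.72·0.28/1455) = √(0.000138557) = 0.0118.
z = (0.7079 − 0.72)/0.0118 = -0.0121/0.0118 = -1.03.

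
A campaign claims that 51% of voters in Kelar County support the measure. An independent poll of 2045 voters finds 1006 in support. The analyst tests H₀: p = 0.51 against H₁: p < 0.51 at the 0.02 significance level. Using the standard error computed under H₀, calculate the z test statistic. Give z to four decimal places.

p̂ = 1006/2045 ≈ 0.491932.
Standard error under H₀: √(0.51×0.49/2045) = 0.011054.
z = (0.491932 − 0.51)/0.011054 = -0.018068/0.011054 = -1.6345.
p-value = P(Z < -1.634) ≈ 0.0511. With α = 0.02, fail to reject H₀.

z = -1.6345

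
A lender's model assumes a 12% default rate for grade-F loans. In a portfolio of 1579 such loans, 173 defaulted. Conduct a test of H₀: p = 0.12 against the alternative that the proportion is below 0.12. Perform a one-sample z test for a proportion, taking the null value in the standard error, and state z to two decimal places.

p̂ = 173/1579 = 0.10956.
Standard error under H₀: √(0.12×0.88/1579) = 0.00818.
z = (0.10956 − 0.12)/0.00818 = -0.01044/0.00818 = -1.28.

z = -1.28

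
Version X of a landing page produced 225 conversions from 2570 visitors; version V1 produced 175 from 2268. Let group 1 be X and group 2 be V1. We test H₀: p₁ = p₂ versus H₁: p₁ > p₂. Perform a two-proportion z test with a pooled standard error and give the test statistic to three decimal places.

z = 1.309

p̂₁ = 225/2570 ≈ 0.087549, p̂₂ = 175/2268 ≈ 0.077160.
Pooled p̂ = (225+175)/(2570+2268) = 400/4838 = 0.082679.
SE = √(p̂(1−p̂)(1/n₁+1/n₂)) = √(0.082679·0.917321·0.000830022) = √(6.29514e-05) = 0.007934.
z = (0.087549 − 0.077160)/0.007934 = 0.010389/0.007934 = 1.309.
p-value = P(Z > 1.309) ≈ 0.0952.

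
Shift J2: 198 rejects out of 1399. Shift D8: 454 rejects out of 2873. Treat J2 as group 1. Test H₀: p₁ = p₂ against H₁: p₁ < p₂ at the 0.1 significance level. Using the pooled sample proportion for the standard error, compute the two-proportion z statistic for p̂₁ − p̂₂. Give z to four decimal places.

z = -1.4068

p̂₁ = 198/1399 ≈ 0.141530, p̂₂ = 454/2873 ≈ 0.158023.
Pooled p̂ = (198+454)/(1399+2873) = 652/4272 = 0.152622.
SE = √(0.129328 × 0.00106286) = 0.011724.
z = (0.141530 − 0.158023)/0.011724 = -0.016493/0.011724 = -1.4068.
p-value = P(Z < -1.407) ≈ 0.0797; since p < α = 0.1, reject H₀.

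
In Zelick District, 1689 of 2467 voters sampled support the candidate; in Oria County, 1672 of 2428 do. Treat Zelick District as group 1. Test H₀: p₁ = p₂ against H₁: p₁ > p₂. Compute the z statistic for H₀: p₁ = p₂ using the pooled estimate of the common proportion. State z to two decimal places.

p̂₁ = 1689/2467 ≈ 0.6846, p̂₂ = 1672/2428 ≈ 0.6886.
Pooled p̂ = (1689+1672)/(2467+2428) = 3361/4895 = 0.6866.
SE = √(0.215173 × 0.000817212) = 0.0133.
z = (0.6846 − 0.6886)/0.0133 = -0.0040/0.0133 = -0.30.

z = -0.30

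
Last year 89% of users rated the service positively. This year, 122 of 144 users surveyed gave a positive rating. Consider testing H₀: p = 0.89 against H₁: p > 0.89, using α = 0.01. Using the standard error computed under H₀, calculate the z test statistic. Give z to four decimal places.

z = -1.6406

p̂ = 122/144 ≈ 0.847222.
Standard error under H₀: √(0.89×0.11/144) = 0.026074.
z = (0.847222 − 0.89)/0.026074 = -0.042778/0.026074 = -1.6406.
p-value = P(Z > -1.641) ≈ 0.9496. With α = 0.01, fail to reject H₀.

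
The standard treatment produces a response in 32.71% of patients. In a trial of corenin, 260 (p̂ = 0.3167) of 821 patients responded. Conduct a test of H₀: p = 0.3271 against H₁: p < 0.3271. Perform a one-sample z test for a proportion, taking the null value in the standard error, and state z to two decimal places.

p̂ = 260/821 = 0.31669.
Under H₀, SE = √(0.3271·0.6729/821) = √(0.000268095) = 0.01637.
z = (0.31669 − 0.3271)/0.01637 = -0.01041/0.01637 = -0.64.

z = -0.64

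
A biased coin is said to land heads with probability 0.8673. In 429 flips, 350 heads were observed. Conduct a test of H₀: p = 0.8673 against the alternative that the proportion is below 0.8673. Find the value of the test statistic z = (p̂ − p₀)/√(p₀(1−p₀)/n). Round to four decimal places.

z = -3.1411

p̂ = 350/429 ≈ 0.8158508.
Standard error under H₀: √(0.8673×0.1327/429) = 0.0163792.
z = (0.8158508 − 0.8673)/0.0163792 = -0.0514492/0.0163792 = -3.1411.
p-value = P(Z < -3.141) ≈ 0.0008.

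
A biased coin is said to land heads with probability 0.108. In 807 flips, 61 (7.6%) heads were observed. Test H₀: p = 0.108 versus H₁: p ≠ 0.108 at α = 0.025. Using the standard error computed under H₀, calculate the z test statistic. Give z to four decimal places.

p̂ = 61/807 ≈ 0.0755886.
Under H₀, SE = √(0.108·0.892/807) = √(0.000119375) = 0.0109259.
z = (0.0755886 − 0.108)/0.0109259 = -0.0324114/0.0109259 = -2.9665.
p-value = 2·P(Z > 2.966) ≈ 0.0030. With α = 0.025, reject H₀.

z = -2.9665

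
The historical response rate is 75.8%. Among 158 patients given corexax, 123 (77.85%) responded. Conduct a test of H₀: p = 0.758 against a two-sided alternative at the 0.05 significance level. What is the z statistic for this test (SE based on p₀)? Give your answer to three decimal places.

z = 0.601

p̂ = 123/158 = 0.77848.
Standard error under H₀: √(0.758×0.242/158) = 0.03407.
z = (0.77848 − 0.758)/0.03407 = 0.02048/0.03407 = 0.601.
Two-sided p-value ≈ 2·Φ(−0.601) = 0.5478, so at α = 0.05 we fail to reject H₀.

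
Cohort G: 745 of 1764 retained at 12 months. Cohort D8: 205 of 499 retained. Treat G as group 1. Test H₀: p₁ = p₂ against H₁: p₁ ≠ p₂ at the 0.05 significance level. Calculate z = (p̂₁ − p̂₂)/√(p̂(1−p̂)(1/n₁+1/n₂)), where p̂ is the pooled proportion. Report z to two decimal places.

z = 0.46

p̂₁ = 745/1764 = 0.4223, p̂₂ = 205/499 = 0.4108.
Pooled p̂ = (745+205)/(1764+499) = 950/2263 = 0.4198.
SE = √(0.243567 × 0.0025709) = 0.0250.
z = (0.4223 − 0.4108)/0.0250 = 0.0115/0.0250 = 0.46.
p-value = 2·P(Z > 0.460) ≈ 0.6454; since p > α = 0.05, fail to reject H₀.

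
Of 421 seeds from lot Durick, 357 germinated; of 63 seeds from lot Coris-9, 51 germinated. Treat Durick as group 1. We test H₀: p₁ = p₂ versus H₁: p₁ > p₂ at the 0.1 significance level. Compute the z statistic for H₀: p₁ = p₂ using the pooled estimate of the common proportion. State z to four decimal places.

p̂₁ = 357/421 = 0.847981, p̂₂ = 51/63 = 0.809524.
Pooled p̂ = (357+51)/(421+63) = 408/484 = 0.842975.
SE = √(0.132368 × 0.0182483) = 0.049148.
z = (0.847981 − 0.809524)/0.049148 = 0.038457/0.049148 = 0.7825.
p-value = P(Z > 0.782) ≈ 0.2170; since p > α = 0.1, fail to reject H₀.

z = 0.7825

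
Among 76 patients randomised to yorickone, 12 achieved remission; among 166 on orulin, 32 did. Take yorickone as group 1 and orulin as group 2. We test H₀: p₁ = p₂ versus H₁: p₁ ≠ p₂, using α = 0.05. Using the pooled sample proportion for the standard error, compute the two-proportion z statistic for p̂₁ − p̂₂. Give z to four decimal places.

p̂₁ = 12/76 ≈ 0.157895, p̂₂ = 32/166 ≈ 0.192771.
Pooled p̂ = (12+32)/(76+166) = 44/242 = 0.181818.
SE = √(p̂(1−p̂)(1/n₁+1/n₂)) = √(0.181818·0.818182·0.019182) = √(0.00285352) = 0.053418.
z = (0.157895 − 0.192771)/0.053418 = -0.034876/0.053418 = -0.6529.
Two-sided p-value ≈ 2·Φ(−0.653) = 0.5138. With α = 0.05, fail to reject H₀.

z = -0.6529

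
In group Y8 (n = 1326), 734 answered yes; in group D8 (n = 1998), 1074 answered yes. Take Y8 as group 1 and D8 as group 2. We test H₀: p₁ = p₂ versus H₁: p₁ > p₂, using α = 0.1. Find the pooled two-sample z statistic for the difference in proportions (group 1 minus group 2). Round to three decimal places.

p̂₁ = 734/1326 ≈ 0.55354, p̂₂ = 1074/1998 ≈ 0.53754.
Pooled p̂ = (734+1074)/(1326+1998) = 1808/3324 = 0.54392.
SE = √(0.248071 × 0.00125465) = 0.01764.
z = (0.55354 − 0.53754)/0.01764 = 0.01600/0.01764 = 0.907.
p-value = P(Z > 0.907) ≈ 0.1821, so at α = 0.1 we fail to reject H₀.

z = 0.907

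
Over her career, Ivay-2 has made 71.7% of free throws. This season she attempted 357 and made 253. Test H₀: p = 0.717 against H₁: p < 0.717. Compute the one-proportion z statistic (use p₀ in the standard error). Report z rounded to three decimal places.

z = -0.349

p̂ = 253/357 ≈ 0.70868.
Standard error under H₀: √(0.717×0.283/357) = 0.02384.
z = (0.70868 − 0.717)/0.02384 = -0.00832/0.02384 = -0.349.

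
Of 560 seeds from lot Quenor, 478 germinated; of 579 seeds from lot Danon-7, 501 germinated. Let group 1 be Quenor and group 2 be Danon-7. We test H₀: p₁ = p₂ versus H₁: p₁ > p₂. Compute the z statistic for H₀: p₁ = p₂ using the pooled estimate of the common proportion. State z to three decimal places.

z = -0.569

p̂₁ = 478/560 ≈ 0.85357, p̂₂ = 501/579 ≈ 0.86528.
Pooled p̂ = (478+501)/(560+579) = 979/1139 = 0.85953.
SE = √(0.120741 × 0.00351283) = 0.02059.
z = (0.85357 − 0.86528)/0.02059 = -0.01171/0.02059 = -0.569.
p-value = P(Z > -0.569) ≈ 0.7152.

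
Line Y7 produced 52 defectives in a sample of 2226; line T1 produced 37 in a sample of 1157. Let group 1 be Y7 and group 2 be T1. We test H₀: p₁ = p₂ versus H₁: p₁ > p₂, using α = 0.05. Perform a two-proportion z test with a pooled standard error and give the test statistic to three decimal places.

p̂₁ = 52/2226 = 0.02336, p̂₂ = 37/1157 = 0.03198.
Pooled p̂ = (52+37)/(2226+1157) = 89/3383 = 0.02631.
SE = √(0.0256159 × 0.00131354) = 0.00580.
z = (0.02336 − 0.03198)/0.00580 = -0.00862/0.00580 = -1.486.
p-value = P(Z > -1.486) ≈ 0.9313. With α = 0.05, fail to reject H₀.

z = -1.486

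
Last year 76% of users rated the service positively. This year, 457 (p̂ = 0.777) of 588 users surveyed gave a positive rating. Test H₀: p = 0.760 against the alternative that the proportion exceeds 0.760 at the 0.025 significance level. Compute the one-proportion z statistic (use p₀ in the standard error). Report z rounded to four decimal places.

p̂ = 457/588 = 0.777211.
Under H₀, SE = √(0.76·0.24/588) = √(0.000310204) = 0.017613.
z = (0.777211 − 0.76)/0.017613 = 0.017211/0.017613 = 0.9772.
p-value = P(Z > 0.977) ≈ 0.1642, so at α = 0.025 we fail to reject H₀.

z = 0.9772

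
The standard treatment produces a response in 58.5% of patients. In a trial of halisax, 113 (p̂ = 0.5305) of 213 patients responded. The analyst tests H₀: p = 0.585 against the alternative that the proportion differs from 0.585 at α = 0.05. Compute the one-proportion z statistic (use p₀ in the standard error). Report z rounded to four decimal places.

p̂ = 113/213 = 0.530516.
Standard error under H₀: √(0.585×0.415/213) = 0.033761.
z = (0.530516 − 0.585)/0.033761 = -0.054484/0.033761 = -1.6138.
Two-sided p-value ≈ 2·Φ(−1.614) = 0.1066. With α = 0.05, fail to reject H₀.

z = -1.6138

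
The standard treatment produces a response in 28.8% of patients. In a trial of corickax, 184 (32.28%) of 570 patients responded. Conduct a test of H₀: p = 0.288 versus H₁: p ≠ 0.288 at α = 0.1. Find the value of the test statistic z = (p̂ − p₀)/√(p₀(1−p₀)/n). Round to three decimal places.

z = 1.835

p̂ = 184/570 ≈ 0.32281.
SE = √(p₀(1−p₀)/n) = √(0.20506/570) = 0.01897.
z = (0.32281 − 0.288)/0.01897 = 0.03481/0.01897 = 1.835.
p-value = 2·P(Z > 1.835) ≈ 0.0665; since p < α = 0.1, reject H₀.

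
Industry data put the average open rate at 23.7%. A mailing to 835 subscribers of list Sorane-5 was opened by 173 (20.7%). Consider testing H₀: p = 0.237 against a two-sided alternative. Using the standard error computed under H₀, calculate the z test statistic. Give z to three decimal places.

z = -2.026

p̂ = 173/835 ≈ 0.207186.
SE = √(p₀(1−p₀)/n) = √(0.18083/835) = 0.014716.
z = (0.207186 − 0.237)/0.014716 = -0.029814/0.014716 = -2.026.
p-value = 2·P(Z > 2.026) ≈ 0.0428.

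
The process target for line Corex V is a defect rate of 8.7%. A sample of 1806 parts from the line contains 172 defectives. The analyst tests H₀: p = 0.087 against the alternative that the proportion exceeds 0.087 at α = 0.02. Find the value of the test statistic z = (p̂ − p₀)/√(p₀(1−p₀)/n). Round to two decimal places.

z = 1.24

p̂ = 172/1806 ≈ 0.0952.
SE = √(p₀(1−p₀)/n) = √(0.079431/1806) = 0.0066.
z = (0.0952 − 0.087)/0.0066 = 0.0082/0.0066 = 1.24.
p-value = P(Z > 1.242) ≈ 0.1071; since p > α = 0.02, fail to reject H₀.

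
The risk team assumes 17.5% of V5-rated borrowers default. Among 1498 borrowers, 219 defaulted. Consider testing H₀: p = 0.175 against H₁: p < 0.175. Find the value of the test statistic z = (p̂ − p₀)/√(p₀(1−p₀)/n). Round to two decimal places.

p̂ = 219/1498 ≈ 0.14619.
SE = √(p₀(1−p₀)/n) = √(0.14437/1498) = 0.00982.
z = (0.14619 − 0.175)/0.00982 = -0.02881/0.00982 = -2.93.

z = -2.93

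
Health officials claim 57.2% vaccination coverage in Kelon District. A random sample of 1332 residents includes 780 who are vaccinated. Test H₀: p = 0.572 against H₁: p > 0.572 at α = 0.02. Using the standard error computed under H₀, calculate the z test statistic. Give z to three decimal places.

p̂ = 780/1332 = 0.58559.
Standard error under H₀: √(0.572×0.428/1332) = 0.01356.
z = (0.58559 − 0.572)/0.01356 = 0.01359/0.01356 = 1.002.
p-value = P(Z > 1.002) ≈ 0.1581. With α = 0.02, fail to reject H₀.

z = 1.002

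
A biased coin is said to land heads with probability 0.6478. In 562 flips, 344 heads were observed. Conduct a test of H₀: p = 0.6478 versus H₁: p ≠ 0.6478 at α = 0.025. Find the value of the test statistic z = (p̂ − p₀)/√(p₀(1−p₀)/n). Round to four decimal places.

p̂ = 344/562 ≈ 0.612100.
SE = √(p₀(1−p₀)/n) = √(0.22816/562) = 0.020149.
z = (0.612100 − 0.6478)/0.020149 = -0.035700/0.020149 = -1.7718.
Two-sided p-value ≈ 2·Φ(−1.772) = 0.0764; since p > α = 0.025, fail to reject H₀.

z = -1.7718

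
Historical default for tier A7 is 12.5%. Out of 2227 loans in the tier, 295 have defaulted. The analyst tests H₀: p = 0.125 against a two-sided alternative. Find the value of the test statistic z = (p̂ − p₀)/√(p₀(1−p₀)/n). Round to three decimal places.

z = 1.065

p̂ = 295/2227 = 0.132465.
SE = √(p₀(1−p₀)/n) = √(0.10938/2227) = 0.007008.
z = (0.132465 − 0.125)/0.007008 = 0.007465/0.007008 = 1.065.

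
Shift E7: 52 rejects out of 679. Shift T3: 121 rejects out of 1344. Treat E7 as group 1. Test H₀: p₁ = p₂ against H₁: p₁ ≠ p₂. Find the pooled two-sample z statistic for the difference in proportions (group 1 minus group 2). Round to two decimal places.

p̂₁ = 52/679 ≈ 0.0766, p̂₂ = 121/1344 ≈ 0.0900.
Pooled p̂ = (52+121)/(679+1344) = 173/2023 = 0.0855.
SE = √(p̂(1−p̂)(1/n₁+1/n₂)) = √(0.0855·0.9145·0.0022168) = √(0.000173362) = 0.0132.
z = (0.0766 − 0.0900)/0.0132 = -0.0134/0.0132 = -1.02.
p-value = 2·P(Z > 1.021) ≈ 0.3071.

z = -1.02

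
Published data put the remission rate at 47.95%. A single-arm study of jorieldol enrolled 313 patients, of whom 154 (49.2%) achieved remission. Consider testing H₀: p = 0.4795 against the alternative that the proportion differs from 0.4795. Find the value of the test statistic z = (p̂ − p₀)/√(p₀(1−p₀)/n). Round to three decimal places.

p̂ = 154/313 = 0.49201.
Under H₀, SE = √(0.4795·0.5205/313) = √(0.000797379) = 0.02824.
z = (0.49201 − 0.4795)/0.02824 = 0.01251/0.02824 = 0.443.
p-value = 2·P(Z > 0.443) ≈ 0.6577.

z = 0.443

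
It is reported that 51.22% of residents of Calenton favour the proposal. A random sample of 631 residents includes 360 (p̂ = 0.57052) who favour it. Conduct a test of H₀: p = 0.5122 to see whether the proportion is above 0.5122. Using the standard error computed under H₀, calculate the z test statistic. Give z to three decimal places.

p̂ = 360/631 ≈ 0.57052.
Under H₀, SE = √(0.5122·0.4878/631) = √(0.000395961) = 0.01990.
z = (0.57052 − 0.5122)/0.01990 = 0.05832/0.01990 = 2.931.

z = 2.931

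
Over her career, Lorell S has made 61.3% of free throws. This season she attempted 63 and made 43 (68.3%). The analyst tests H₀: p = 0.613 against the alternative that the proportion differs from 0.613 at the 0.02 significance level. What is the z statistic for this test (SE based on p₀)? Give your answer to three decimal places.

p̂ = 43/63 ≈ 0.68254.
SE = √(p₀(1−p₀)/n) = √(0.23723/63) = 0.06136.
z = (0.68254 − 0.613)/0.06136 = 0.06954/0.06136 = 1.133.
Two-sided p-value ≈ 2·Φ(−1.133) = 0.2571; since p > α = 0.02, fail to reject H₀.

z = 1.133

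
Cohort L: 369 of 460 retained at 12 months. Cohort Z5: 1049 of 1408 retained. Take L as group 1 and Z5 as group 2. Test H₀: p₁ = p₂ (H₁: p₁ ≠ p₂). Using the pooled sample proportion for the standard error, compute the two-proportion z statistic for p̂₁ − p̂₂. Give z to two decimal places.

z = 2.49

p̂₁ = 369/460 = 0.8022, p̂₂ = 1049/1408 = 0.7450.
Pooled p̂ = (369+1049)/(460+1408) = 1418/1868 = 0.7591.
SE = √(p̂(1−p̂)(1/n₁+1/n₂)) = √(0.7591·0.2409·0.00288414) = √(0.000527414) = 0.0230.
z = (0.8022 − 0.7450)/0.0230 = 0.0572/0.0230 = 2.49.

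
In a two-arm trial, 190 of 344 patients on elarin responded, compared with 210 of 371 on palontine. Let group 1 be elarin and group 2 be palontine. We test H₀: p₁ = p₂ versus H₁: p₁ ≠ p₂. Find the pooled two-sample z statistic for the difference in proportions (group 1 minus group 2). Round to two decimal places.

p̂₁ = 190/344 = 0.5523, p̂₂ = 210/371 = 0.5660.
Pooled p̂ = (190+210)/(344+371) = 400/715 = 0.5594.
SE = √(p̂(1−p̂)(1/n₁+1/n₂)) = √(0.5594·0.4406·0.00560239) = √(0.0013808) = 0.0372.
z = (0.5523 − 0.5660)/0.0372 = -0.0137/0.0372 = -0.37.
Two-sided p-value ≈ 2·Φ(−0.369) = 0.7121.

z = -0.37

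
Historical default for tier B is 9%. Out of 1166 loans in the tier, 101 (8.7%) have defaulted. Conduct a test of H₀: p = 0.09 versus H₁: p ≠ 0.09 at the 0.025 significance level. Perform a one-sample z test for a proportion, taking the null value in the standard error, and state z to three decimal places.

p̂ = 101/1166 = 0.08662.
Standard error under H₀: √(0.09×0.91/1166) = 0.00838.
z = (0.08662 − 0.09)/0.00838 = -0.00338/0.00838 = -0.403.
p-value = 2·P(Z > 0.403) ≈ 0.6868; since p > α = 0.025, fail to reject H₀.

z = -0.403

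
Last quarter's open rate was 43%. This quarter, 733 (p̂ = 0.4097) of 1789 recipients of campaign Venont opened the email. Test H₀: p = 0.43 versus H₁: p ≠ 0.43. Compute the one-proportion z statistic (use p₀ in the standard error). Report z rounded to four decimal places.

z = -1.7321

p̂ = 733/1789 = 0.409726.
Standard error under H₀: √(0.43×0.57/1789) = 0.011705.
z = (0.409726 − 0.43)/0.011705 = -0.020274/0.011705 = -1.7321.
p-value = 2·P(Z > 1.732) ≈ 0.0833.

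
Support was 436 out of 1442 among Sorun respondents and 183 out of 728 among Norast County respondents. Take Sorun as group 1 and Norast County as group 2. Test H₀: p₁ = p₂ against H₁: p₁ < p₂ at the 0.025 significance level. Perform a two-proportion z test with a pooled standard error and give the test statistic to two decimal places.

z = 2.48

p̂₁ = 436/1442 = 0.30236, p̂₂ = 183/728 = 0.25137.
Pooled p̂ = (436+183)/(1442+728) = 619/2170 = 0.28525.
SE = √(p̂(1−p̂)(1/n₁+1/n₂)) = √(0.28525·0.71475·0.00206711) = √(0.00042145) = 0.02053.
z = (0.30236 − 0.25137)/0.02053 = 0.05099/0.02053 = 2.48.
p-value = P(Z < 2.483) ≈ 0.9935; since p > α = 0.025, fail to reject H₀.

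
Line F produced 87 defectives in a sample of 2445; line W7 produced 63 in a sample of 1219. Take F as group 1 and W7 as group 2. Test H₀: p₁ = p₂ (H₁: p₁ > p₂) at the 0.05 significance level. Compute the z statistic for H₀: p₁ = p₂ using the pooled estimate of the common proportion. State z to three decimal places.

z = -2.317

p̂₁ = 87/2445 = 0.03558, p̂₂ = 63/1219 = 0.05168.
Pooled p̂ = (87+63)/(2445+1219) = 150/3664 = 0.04094.
SE = √(p̂(1−p̂)(1/n₁+1/n₂)) = √(0.04094·0.95906·0.00122934) = √(4.82675e-05) = 0.00695.
z = (0.03558 − 0.05168)/0.00695 = -0.01610/0.00695 = -2.317.
p-value = P(Z > -2.317) ≈ 0.9898, so at α = 0.05 we fail to reject H₀.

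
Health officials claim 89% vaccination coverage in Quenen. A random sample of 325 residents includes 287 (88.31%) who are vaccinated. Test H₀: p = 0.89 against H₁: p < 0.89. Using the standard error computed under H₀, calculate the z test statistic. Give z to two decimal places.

p̂ = 287/325 = 0.8831.
Under H₀, SE = √(0.89·0.11/325) = √(0.000301231) = 0.0174.
z = (0.8831 − 0.89)/0.0174 = -0.0069/0.0174 = -0.40.

z = -0.40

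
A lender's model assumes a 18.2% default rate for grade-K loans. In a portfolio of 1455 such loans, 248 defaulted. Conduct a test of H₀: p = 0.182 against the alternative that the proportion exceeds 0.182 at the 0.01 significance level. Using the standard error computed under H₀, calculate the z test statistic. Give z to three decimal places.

p̂ = 248/1455 ≈ 0.170447.
SE = √(p₀(1−p₀)/n) = √(0.14888/1455) = 0.010115.
z = (0.170447 − 0.182)/0.010115 = -0.011553/0.010115 = -1.142.
p-value = P(Z > -1.142) ≈ 0.8733. With α = 0.01, fail to reject H₀.

z = -1.142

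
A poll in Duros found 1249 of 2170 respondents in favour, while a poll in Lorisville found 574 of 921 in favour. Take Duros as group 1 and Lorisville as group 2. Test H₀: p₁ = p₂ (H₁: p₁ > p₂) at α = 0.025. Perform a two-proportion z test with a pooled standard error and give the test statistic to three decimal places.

p̂₁ = 1249/2170 ≈ 0.57558, p̂₂ = 574/921 ≈ 0.62324.
Pooled p̂ = (1249+574)/(2170+921) = 1823/3091 = 0.58978.
SE = √(p̂(1−p̂)(1/n₁+1/n₂)) = √(0.58978·0.41022·0.00154661) = √(0.000374186) = 0.01934.
z = (0.57558 − 0.62324)/0.01934 = -0.04766/0.01934 = -2.464.
p-value = P(Z > -2.464) ≈ 0.9931; since p > α = 0.025, fail to reject H₀.

z = -2.464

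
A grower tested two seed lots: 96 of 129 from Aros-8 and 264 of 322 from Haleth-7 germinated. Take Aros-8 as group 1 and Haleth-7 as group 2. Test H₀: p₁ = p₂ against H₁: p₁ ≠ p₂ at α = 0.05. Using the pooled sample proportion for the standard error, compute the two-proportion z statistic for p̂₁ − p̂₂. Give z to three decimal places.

p̂₁ = 96/129 = 0.74419, p̂₂ = 264/322 = 0.81988.
Pooled p̂ = (96+264)/(129+322) = 360/451 = 0.79823.
SE = √(0.161061 × 0.0108575) = 0.04182.
z = (0.74419 − 0.81988)/0.04182 = -0.07569/0.04182 = -1.810.
p-value = 2·P(Z > 1.810) ≈ 0.0703, so at α = 0.05 we fail to reject H₀.

z = -1.810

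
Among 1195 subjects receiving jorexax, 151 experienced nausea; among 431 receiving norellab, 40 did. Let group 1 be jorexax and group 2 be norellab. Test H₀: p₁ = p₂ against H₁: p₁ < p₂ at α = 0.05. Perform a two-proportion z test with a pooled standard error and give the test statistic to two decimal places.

z = 1.85

p̂₁ = 151/1195 = 0.12636, p̂₂ = 40/431 = 0.09281.
Pooled p̂ = (151+40)/(1195+431) = 191/1626 = 0.11747.
SE = √(p̂(1−p̂)(1/n₁+1/n₂)) = √(0.11747·0.88253·0.00315701) = √(0.00032728) = 0.01809.
z = (0.12636 − 0.09281)/0.01809 = 0.03355/0.01809 = 1.85.
p-value = P(Z < 1.855) ≈ 0.9682; since p > α = 0.05, fail to reject H₀.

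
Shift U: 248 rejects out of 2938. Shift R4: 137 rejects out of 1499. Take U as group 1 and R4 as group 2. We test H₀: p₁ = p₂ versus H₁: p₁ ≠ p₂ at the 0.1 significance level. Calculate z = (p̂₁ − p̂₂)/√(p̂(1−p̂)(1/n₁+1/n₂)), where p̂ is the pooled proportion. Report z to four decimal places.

p̂₁ = 248/2938 = 0.084411, p̂₂ = 137/1499 = 0.091394.
Pooled p̂ = (248+137)/(2938+1499) = 385/4437 = 0.086770.
SE = √(0.0792412 × 0.00100748) = 0.008935.
z = (0.084411 − 0.091394)/0.008935 = -0.006983/0.008935 = -0.7815.
p-value = 2·P(Z > 0.782) ≈ 0.4345. With α = 0.1, fail to reject H₀.

z = -0.7815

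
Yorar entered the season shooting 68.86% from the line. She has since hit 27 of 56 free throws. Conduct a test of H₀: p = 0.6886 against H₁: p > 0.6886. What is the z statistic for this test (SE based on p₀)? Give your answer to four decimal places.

p̂ = 27/56 = 0.482143.
Standard error under H₀: √(0.6886×0.3114/56) = 0.061880.
z = (0.482143 − 0.6886)/0.061880 = -0.206457/0.061880 = -3.3364.
p-value = P(Z > -3.336) ≈ 0.9996.

z = -3.3364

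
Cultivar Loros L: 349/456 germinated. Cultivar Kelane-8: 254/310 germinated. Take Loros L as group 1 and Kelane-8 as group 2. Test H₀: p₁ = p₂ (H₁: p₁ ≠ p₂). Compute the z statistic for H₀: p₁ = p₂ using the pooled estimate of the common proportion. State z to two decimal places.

z = -1.79

p̂₁ = 349/456 = 0.7654, p̂₂ = 254/310 = 0.8194.
Pooled p̂ = (349+254)/(456+310) = 603/766 = 0.7872.
SE = √(p̂(1−p̂)(1/n₁+1/n₂)) = √(0.7872·0.2128·0.00541879) = √(0.000907715) = 0.0301.
z = (0.7654 − 0.8194)/0.0301 = -0.0540/0.0301 = -1.79.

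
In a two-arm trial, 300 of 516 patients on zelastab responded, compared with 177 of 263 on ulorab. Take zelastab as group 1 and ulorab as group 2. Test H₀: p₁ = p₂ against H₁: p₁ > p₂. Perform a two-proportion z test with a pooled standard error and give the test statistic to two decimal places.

p̂₁ = 300/516 = 0.5814, p̂₂ = 177/263 = 0.6730.
Pooled p̂ = (300+177)/(516+263) = 477/779 = 0.6123.
SE = √(0.237383 × 0.00574027) = 0.0369.
z = (0.5814 − 0.6730)/0.0369 = -0.0916/0.0369 = -2.48.

z = -2.48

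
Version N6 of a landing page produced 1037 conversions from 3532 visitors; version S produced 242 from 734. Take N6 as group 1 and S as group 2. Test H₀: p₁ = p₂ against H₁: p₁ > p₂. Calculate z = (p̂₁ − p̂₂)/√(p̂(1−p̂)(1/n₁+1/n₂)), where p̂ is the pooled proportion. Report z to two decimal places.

p̂₁ = 1037/3532 = 0.2936, p̂₂ = 242/734 = 0.3297.
Pooled p̂ = (1037+242)/(3532+734) = 1279/4266 = 0.2998.
SE = √(p̂(1−p̂)(1/n₁+1/n₂)) = √(0.2998·0.7002·0.00164552) = √(0.000345436) = 0.0186.
z = (0.2936 − 0.3297)/0.0186 = -0.0361/0.0186 = -1.94.

z = -1.94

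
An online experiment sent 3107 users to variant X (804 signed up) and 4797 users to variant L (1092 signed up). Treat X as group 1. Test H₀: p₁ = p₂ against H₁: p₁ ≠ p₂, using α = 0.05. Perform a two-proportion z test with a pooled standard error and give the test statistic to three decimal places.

z = 3.166

p̂₁ = 804/3107 = 0.258771, p̂₂ = 1092/4797 = 0.227642.
Pooled p̂ = (804+1092)/(3107+4797) = 1896/7904 = 0.239879.
SE = √(p̂(1−p̂)(1/n₁+1/n₂)) = √(0.239879·0.760121·0.000530318) = √(9.66964e-05) = 0.009833.
z = (0.258771 − 0.227642)/0.009833 = 0.031129/0.009833 = 3.166.
p-value = 2·P(Z > 3.166) ≈ 0.0015, so at α = 0.05 we reject H₀.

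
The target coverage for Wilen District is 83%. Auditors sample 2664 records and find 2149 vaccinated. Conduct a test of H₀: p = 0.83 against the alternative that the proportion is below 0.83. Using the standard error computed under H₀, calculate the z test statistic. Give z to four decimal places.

p̂ = 2149/2664 = 0.8066817.
SE = √(p₀(1−p₀)/n) = √(0.1411/2664) = 0.0072777.
z = (0.8066817 − 0.83)/0.0072777 = -0.0233183/0.0072777 = -3.2041.
p-value = P(Z < -3.204) ≈ 0.0007.

z = -3.2041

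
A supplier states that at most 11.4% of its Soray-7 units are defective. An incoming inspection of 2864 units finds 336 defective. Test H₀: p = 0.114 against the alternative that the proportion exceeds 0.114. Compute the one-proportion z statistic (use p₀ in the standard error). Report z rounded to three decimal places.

z = 0.559

p̂ = 336/2864 ≈ 0.11732.
SE = √(p₀(1−p₀)/n) = √(0.101/2864) = 0.00594.
z = (0.11732 − 0.114)/0.00594 = 0.00332/0.00594 = 0.559.
p-value = P(Z > 0.559) ≈ 0.2882.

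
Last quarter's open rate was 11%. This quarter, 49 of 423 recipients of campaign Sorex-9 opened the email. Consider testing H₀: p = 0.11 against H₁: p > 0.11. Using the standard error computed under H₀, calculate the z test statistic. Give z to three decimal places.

p̂ = 49/423 = 0.11584.
Under H₀, SE = √(0.11·0.89/423) = √(0.000231442) = 0.01521.
z = (0.11584 − 0.11)/0.01521 = 0.00584/0.01521 = 0.384.
p-value = P(Z > 0.384) ≈ 0.3506.

z = 0.384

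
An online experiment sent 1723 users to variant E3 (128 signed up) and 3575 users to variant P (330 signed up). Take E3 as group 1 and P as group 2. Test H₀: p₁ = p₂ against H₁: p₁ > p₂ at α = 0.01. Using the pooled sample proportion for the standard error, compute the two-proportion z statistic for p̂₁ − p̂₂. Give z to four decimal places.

p̂₁ = 128/1723 ≈ 0.0742890, p̂₂ = 330/3575 ≈ 0.0923077.
Pooled p̂ = (128+330)/(1723+3575) = 458/5298 = 0.0864477.
SE = √(0.0789745 × 0.000860103) = 0.0082417.
z = (0.0742890 − 0.0923077)/0.0082417 = -0.0180187/0.0082417 = -2.1863.
p-value = P(Z > -2.186) ≈ 0.9856, so at α = 0.01 we fail to reject H₀.

z = -2.1863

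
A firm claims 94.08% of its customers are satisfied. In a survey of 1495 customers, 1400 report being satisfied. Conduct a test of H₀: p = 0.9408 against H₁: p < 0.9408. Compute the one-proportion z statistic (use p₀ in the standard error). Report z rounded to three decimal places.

p̂ = 1400/1495 = 0.936455.
Standard error under H₀: √(0.9408×0.0592/1495) = 0.006104.
z = (0.936455 − 0.9408)/0.006104 = -0.004345/0.006104 = -0.712.
p-value = P(Z < -0.712) ≈ 0.2383.

z = -0.712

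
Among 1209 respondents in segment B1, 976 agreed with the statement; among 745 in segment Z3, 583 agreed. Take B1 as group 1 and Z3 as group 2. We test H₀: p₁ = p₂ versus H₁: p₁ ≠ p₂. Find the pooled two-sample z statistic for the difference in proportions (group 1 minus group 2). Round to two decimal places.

z = 1.32

p̂₁ = 976/1209 = 0.8073, p̂₂ = 583/745 = 0.7826.
Pooled p̂ = (976+583)/(1209+745) = 1559/1954 = 0.7979.
SE = √(p̂(1−p̂)(1/n₁+1/n₂)) = √(0.7979·0.2021·0.00216941) = √(0.000349894) = 0.0187.
z = (0.8073 − 0.7826)/0.0187 = 0.0247/0.0187 = 1.32.
Two-sided p-value ≈ 2·Φ(−1.322) = 0.1862.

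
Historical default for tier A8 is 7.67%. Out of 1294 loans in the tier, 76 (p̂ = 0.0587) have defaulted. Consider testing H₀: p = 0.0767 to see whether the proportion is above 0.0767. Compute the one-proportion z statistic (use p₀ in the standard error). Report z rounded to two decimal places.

z = -2.43

p̂ = 76/1294 = 0.0587.
Standard error under H₀: √(0.0767×0.9233/1294) = 0.0074.
z = (0.0587 − 0.0767)/0.0074 = -0.0180/0.0074 = -2.43.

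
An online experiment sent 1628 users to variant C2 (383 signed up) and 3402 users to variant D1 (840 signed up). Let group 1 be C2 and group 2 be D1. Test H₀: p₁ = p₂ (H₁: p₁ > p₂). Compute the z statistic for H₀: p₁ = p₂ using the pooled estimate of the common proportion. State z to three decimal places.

z = -0.902

p̂₁ = 383/1628 = 0.235258, p̂₂ = 840/3402 = 0.246914.
Pooled p̂ = (383+840)/(1628+3402) = 1223/5030 = 0.243141.
SE = √(0.184024 × 0.000908195) = 0.012928.
z = (0.235258 − 0.246914)/0.012928 = -0.011656/0.012928 = -0.902.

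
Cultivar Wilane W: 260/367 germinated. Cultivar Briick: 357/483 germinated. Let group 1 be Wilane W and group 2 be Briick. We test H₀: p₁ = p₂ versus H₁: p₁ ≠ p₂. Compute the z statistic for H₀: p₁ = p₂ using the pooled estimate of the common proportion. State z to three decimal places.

z = -0.993

p̂₁ = 260/367 = 0.70845, p̂₂ = 357/483 = 0.73913.
Pooled p̂ = (260+357)/(367+483) = 617/850 = 0.72588.
SE = √(0.198977 × 0.00479519) = 0.03089.
z = (0.70845 − 0.73913)/0.03089 = -0.03068/0.03089 = -0.993.
Two-sided p-value ≈ 2·Φ(−0.993) = 0.3205.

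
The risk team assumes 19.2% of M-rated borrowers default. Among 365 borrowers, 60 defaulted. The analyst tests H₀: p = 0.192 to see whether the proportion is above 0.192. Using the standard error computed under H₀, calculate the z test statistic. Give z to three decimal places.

z = -1.340

p̂ = 60/365 ≈ 0.164384.
Standard error under H₀: √(0.192×0.808/365) = 0.020616.
z = (0.164384 − 0.192)/0.020616 = -0.027616/0.020616 = -1.340.
p-value = P(Z > -1.340) ≈ 0.9098.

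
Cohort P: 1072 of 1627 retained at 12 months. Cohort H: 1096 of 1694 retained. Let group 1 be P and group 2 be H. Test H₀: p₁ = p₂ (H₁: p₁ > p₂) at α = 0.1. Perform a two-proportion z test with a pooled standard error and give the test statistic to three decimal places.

z = 0.720

p̂₁ = 1072/1627 ≈ 0.658881, p̂₂ = 1096/1694 ≈ 0.646989.
Pooled p̂ = (1072+1096)/(1627+1694) = 2168/3321 = 0.652815.
SE = √(p̂(1−p̂)(1/n₁+1/n₂)) = √(0.652815·0.347185·0.00120495) = √(0.000273098) = 0.016526.
z = (0.658881 − 0.646989)/0.016526 = 0.011892/0.016526 = 0.720.
p-value = P(Z > 0.720) ≈ 0.2359; since p > α = 0.1, fail to reject H₀.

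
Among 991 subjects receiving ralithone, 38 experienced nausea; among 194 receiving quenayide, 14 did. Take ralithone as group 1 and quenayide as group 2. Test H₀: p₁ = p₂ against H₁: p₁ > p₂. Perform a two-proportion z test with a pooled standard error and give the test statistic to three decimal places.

p̂₁ = 38/991 ≈ 0.03835, p̂₂ = 14/194 ≈ 0.07216.
Pooled p̂ = (38+14)/(991+194) = 52/1185 = 0.04388.
SE = √(p̂(1−p̂)(1/n₁+1/n₂)) = √(0.04388·0.95612·0.00616372) = √(0.000258607) = 0.01608.
z = (0.03835 − 0.07216)/0.01608 = -0.03381/0.01608 = -2.103.

z = -2.103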